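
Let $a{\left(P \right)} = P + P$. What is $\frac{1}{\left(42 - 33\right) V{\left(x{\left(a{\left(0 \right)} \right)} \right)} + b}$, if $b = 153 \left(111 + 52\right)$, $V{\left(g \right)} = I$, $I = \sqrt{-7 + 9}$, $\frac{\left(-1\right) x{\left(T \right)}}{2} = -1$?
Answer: $\frac{2771}{69105951} - \frac{\sqrt{2}}{69105951} \approx 4.0077 \cdot 10^{-5}$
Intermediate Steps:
$a{\left(P \right)} = 2 P$
$x{\left(T \right)} = 2$ ($x{\left(T \right)} = \left(-2\right) \left(-1\right) = 2$)
$I = \sqrt{2} \approx 1.4142$
$V{\left(g \right)} = \sqrt{2}$
$b = 24939$ ($b = 153 \cdot 163 = 24939$)
$\frac{1}{\left(42 - 33\right) V{\left(x{\left(a{\left(0 \right)} \right)} \right)} + b} = \frac{1}{\left(42 - 33\right) \sqrt{2} + 24939} = \frac{1}{9 \sqrt{2} + 24939} = \frac{1}{24939 + 9 \sqrt{2}}$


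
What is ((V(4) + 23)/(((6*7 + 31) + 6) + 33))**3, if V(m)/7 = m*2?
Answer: 493039/1404928 ≈ 0.35094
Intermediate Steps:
V(m) = 14*m (V(m) = 7*(m*2) = 7*(2*m) = 14*m)
((V(4) + 23)/(((6*7 + 31) + 6) + 33))**3 = ((14*4 + 23)/(((6*7 + 31) + 6) + 33))**3 = ((56 + 23)/(((42 + 31) + 6) + 33))**3 = (79/((73 + 6) + 33))**3 = (79/(79 + 33))**3 = (79/112)**3 = 493039/1404928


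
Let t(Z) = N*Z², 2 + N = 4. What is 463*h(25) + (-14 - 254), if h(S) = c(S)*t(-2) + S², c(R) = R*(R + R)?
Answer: 4919107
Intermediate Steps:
N = 2 (N = -2 + 4 = 2)
c(R) = 2*R² (c(R) = R*(2*R) = 2*R²)
t(Z) = 2*Z²
h(S) = 17*S² (h(S) = (2*S²)*(2*(-2)²) + S² = (2*S²)*(2*4) + S² = (2*S²)*8 + S² = 16*S² + S² = 17*S²)
463*h(25) + (-14 - 254) = 463*(17*25²) + (-14 - 254) = 463*(17*625) - 268 = 463*10625 - 268 = 4919375 - 268 = 4919107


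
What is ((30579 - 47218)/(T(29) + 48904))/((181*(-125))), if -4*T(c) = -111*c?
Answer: 9508/642663125 ≈ 1.4795e-5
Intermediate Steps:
T(c) = 111*c/4 (T(c) = -(-111)*c/4 = 111*c/4)
((30579 - 47218)/(T(29) + 48904))/((181*(-125))) = ((30579 - 47218)/((111/4)*29 + 48904))/((181*(-125))) = -16639/(3219/4 + 48904)/(-22625) = -16639/198835/4*(-1/22625) = -16639*4/198835*(-1/22625) = -9508/28405*(-1/22625) = 9508/642663125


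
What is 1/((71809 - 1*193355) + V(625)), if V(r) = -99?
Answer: -1/121645 ≈ -8.2206e-6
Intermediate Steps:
1/((71809 - 1*193355) + V(625)) = 1/((71809 - 1*193355) - 99) = 1/((71809 - 193355) - 99) = 1/(-121546 - 99) = 1/(-121645) = -1/121645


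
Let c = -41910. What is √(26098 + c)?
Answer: 2*I*√3953 ≈ 125.75*I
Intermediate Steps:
√(26098 + c) = √(26098 - 41910) = √(-15812) = 2*I*√3953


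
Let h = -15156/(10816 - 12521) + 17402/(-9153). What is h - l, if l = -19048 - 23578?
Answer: 5887828796/138105 ≈ 42633.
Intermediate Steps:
l = -42626
h = 965066/138105 (h = -15156/(-1705) + 17402*(-1/9153) = -15156*(-1/1705) - 154/81 = 15156/1705 - 154/81 = 965066/138105 ≈ 6.9879)
h - l = 965066/138105 - 1*(-42626) = 965066/138105 + 42626 = 5887828796/138105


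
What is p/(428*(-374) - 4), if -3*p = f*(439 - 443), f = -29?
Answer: 29/120057 ≈ 0.00024155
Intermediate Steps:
p = -116/3 (p = -(-29)*(439 - 443)/3 = -(-29)*(-4)/3 = -1/3*116 = -116/3 ≈ -38.667)
p/(428*(-374) - 4) = -116/(3*(428*(-374) - 4)) = -116/(3*(-160072 - 4)) = -116/3/(-160076) = -116/3*(-1/160076) = 29/120057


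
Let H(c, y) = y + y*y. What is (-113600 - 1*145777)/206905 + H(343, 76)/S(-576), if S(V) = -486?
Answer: -668432641/50277915 ≈ -13.295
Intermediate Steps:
H(c, y) = y + y²
(-113600 - 1*145777)/206905 + H(343, 76)/S(-576) = (-113600 - 1*145777)/206905 + (76*(1 + 76))/(-486) = (-113600 - 145777)*(1/206905) + (76*77)*(-1/486) = -259377*1/206905 + 5852*(-1/486) = -259377/206905 - 2926/243 = -668432641/50277915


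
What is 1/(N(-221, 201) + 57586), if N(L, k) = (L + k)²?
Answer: 1/57986 ≈ 1.7246e-5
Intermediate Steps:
1/(N(-221, 201) + 57586) = 1/((-221 + 201)² + 57586) = 1/((-20)² + 57586) = 1/(400 + 57586) = 1/57986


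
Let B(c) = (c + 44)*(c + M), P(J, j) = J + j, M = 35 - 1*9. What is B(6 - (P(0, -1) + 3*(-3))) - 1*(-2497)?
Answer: 5017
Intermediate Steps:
M = 26 (M = 35 - 9 = 26)
B(c) = (26 + c)*(44 + c) (B(c) = (c + 44)*(c + 26) = (44 + c)*(26 + c) = (26 + c)*(44 + c))
B(6 - (P(0, -1) + 3*(-3))) - 1*(-2497) = (1144 + (6 - ((0 - 1) + 3*(-3)))² + 70*(6 - ((0 - 1) + 3*(-3)))) - 1*(-2497) = (1144 + (6 - (-1 - 9))² + 70*(6 - (-1 - 9))) + 2497 = (1144 + (6 - 1*(-10))² + 70*(6 - 1*(-10))) + 2497 = (1144 + (6 + 10)² + 70*(6 + 10)) + 2497 = (1144 + 16² + 70*16) + 2497 = (1144 + 256 + 1120) + 2497 = 2520 + 2497 = 5017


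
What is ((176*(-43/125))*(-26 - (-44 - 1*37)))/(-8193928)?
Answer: 10406/25606025 ≈ 0.00040639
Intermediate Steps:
((176*(-43/125))*(-26 - (-44 - 1*37)))/(-8193928) = ((176*(-43*1/125))*(-26 - (-44 - 37)))*(-1/8193928) = ((176*(-43/125))*(-26 - 1*(-81)))*(-1/8193928) = -7568*(-26 + 81)/125*(-1/8193928) = -7568/125*55*(-1/8193928) = -83248/25*(-1/8193928) = 10406/25606025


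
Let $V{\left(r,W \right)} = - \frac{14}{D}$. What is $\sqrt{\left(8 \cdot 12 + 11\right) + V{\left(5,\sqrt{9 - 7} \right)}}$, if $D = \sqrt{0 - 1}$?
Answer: $\sqrt{107 + 14 i} \approx 10.366 + 0.67528 i$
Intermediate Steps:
$D = i$ ($D = \sqrt{-1} = i \approx 1.0 i$)
$V{\left(r,W \right)} = 14 i$ ($V{\left(r,W \right)} = - \frac{14}{i} = - 14 \left(- i\right) = 14 i$)
$\sqrt{\left(8 \cdot 12 + 11\right) + V{\left(5,\sqrt{9 - 7} \right)}} = \sqrt{\left(8 \cdot 12 + 11\right) + 14 i} = \sqrt{\left(96 + 11\right) + 14 i} = \sqrt{107 + 14 i}$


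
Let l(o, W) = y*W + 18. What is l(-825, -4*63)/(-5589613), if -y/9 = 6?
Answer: -13626/5589613 ≈ -0.0024377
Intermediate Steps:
y = -54 (y = -9*6 = -54)
l(o, W) = 18 - 54*W (l(o, W) = -54*W + 18 = 18 - 54*W)
l(-825, -4*63)/(-5589613) = (18 - (-216)*63)/(-5589613) = (18 - 54*(-252))*(-1/5589613) = (18 + 13608)*(-1/5589613) = 13626*(-1/5589613) = -13626/5589613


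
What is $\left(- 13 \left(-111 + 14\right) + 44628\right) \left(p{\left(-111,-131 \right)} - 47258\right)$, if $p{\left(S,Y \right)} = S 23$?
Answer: $-2285776979$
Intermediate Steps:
$p{\left(S,Y \right)} = 23 S$
$\left(- 13 \left(-111 + 14\right) + 44628\right) \left(p{\left(-111,-131 \right)} - 47258\right) = \left(- 13 \left(-111 + 14\right) + 44628\right) \left(23 \left(-111\right) - 47258\right) = \left(\left(-13\right) \left(-97\right) + 44628\right) \left(-2553 - 47258\right) = \left(1261 + 44628\right) \left(-49811\right) = 45889 \left(-49811\right) = -2285776979$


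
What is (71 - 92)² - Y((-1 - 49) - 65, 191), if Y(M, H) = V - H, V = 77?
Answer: 555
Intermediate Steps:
Y(M, H) = 77 - H
(71 - 92)² - Y((-1 - 49) - 65, 191) = (71 - 92)² - (77 - 1*191) = (-21)² - (77 - 191) = 441 - 1*(-114) = 441 + 114 = 555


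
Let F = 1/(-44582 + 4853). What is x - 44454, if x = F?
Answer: -1766112967/39729 ≈ -44454.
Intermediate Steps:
F = -1/39729 (F = 1/(-39729) = -1/39729 ≈ -2.5171e-5)
x = -1/39729 ≈ -2.5171e-5
x - 44454 = -1/39729 - 44454 = -1766112967/39729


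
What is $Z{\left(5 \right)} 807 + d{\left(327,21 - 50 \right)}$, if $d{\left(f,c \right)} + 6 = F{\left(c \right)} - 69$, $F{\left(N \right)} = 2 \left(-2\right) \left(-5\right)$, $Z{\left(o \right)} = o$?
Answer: $3980$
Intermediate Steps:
$F{\left(N \right)} = 20$ ($F{\left(N \right)} = \left(-4\right) \left(-5\right) = 20$)
$d{\left(f,c \right)} = -55$ ($d{\left(f,c \right)} = -6 + \left(20 - 69\right) = -6 - 49 = -55$)
$Z{\left(5 \right)} 807 + d{\left(327,21 - 50 \right)} = 5 \cdot 807 - 55 = 4035 - 55 = 3980$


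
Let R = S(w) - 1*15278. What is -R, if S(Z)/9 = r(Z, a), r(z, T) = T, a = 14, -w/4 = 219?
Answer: 15152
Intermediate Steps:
w = -876 (w = -4*219 = -876)
S(Z) = 126 (S(Z) = 9*14 = 126)
R = -15152 (R = 126 - 1*15278 = 126 - 15278 = -15152)
-R = -1*(-15152) = 15152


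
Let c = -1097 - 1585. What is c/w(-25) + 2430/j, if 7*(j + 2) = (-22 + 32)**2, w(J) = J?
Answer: 327951/1075 ≈ 305.07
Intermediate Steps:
c = -2682
j = 86/7 (j = -2 + (-22 + 32)**2/7 = -2 + (1/7)*10**2 = -2 + (1/7)*100 = -2 + 100/7 = 86/7 ≈ 12.286)
c/w(-25) + 2430/j = -2682/(-25) + 2430/(86/7) = -2682*(-1/25) + 2430*(7/86) = 2682/25 + 8505/43 = 327951/1075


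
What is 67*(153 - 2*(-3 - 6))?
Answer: 11457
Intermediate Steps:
67*(153 - 2*(-3 - 6)) = 67*(153 - 2*(-9)) = 67*(153 + 18) = 67*171 = 11457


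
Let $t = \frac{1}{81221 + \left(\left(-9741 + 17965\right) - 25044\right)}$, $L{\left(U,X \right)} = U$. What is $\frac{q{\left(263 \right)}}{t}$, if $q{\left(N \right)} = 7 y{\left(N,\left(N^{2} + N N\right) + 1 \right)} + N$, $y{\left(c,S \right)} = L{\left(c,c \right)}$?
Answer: $135499704$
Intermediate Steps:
$y{\left(c,S \right)} = c$
$q{\left(N \right)} = 8 N$ ($q{\left(N \right)} = 7 N + N = 8 N$)
$t = \frac{1}{64401}$ ($t = \frac{1}{81221 + \left(8224 - 25044\right)} = \frac{1}{81221 - 16820} = \frac{1}{64401} \approx 1.5528 \cdot 10^{-5}$)
$\frac{q{\left(263 \right)}}{t} = 8 \cdot 263 \frac{1}{\frac{1}{64401}} = 2104 \cdot 64401 = 135499704$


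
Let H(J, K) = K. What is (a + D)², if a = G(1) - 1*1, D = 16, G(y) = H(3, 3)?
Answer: 324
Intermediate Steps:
G(y) = 3
a = 2 (a = 3 - 1*1 = 3 - 1 = 2)
(a + D)² = (2 + 16)² = 18² = 324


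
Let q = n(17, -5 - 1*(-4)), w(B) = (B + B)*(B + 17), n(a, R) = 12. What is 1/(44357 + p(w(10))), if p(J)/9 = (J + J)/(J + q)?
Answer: 23/1020616 ≈ 2.2535e-5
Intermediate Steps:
w(B) = 2*B*(17 + B) (w(B) = (2*B)*(17 + B) = 2*B*(17 + B))
q = 12
p(J) = 18*J/(12 + J) (p(J) = 9*((J + J)/(J + 12)) = 9*((2*J)/(12 + J)) = 9*(2*J/(12 + J)) = 18*J/(12 + J))
1/(44357 + p(w(10))) = 1/(44357 + 18*(2*10*(17 + 10))/(12 + 2*10*(17 + 10))) = 1/(44357 + 18*(2*10*27)/(12 + 2*10*27)) = 1/(44357 + 18*540/(12 + 540)) = 1/(44357 + 18*540/552) = 1/(44357 + 18*540*(1/552)) = 1/(44357 + 405/23) = 1/(1020616/23) = 23/1020616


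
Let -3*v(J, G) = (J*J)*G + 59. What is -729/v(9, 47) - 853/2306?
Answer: 436381/2228749 ≈ 0.19580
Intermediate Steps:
v(J, G) = -59/3 - G*J²/3 (v(J, G) = -((J*J)*G + 59)/3 = -(J²*G + 59)/3 = -(G*J² + 59)/3 = -(59 + G*J²)/3 = -59/3 - G*J²/3)
-729/v(9, 47) - 853/2306 = -729/(-59/3 - ⅓*47*9²) - 853/2306 = -729/(-59/3 - ⅓*47*81) - 853*1/2306 = -729/(-59/3 - 1269) - 853/2306 = -729/(-3866/3) - 853/2306 = -729*(-3/3866) - 853/2306 = 2187/3866 - 853/2306 = 436381/2228749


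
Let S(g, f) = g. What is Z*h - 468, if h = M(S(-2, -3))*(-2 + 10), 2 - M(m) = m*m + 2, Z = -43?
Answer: 908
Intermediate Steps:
M(m) = -m² (M(m) = 2 - (m*m + 2) = 2 - (m² + 2) = 2 - (2 + m²) = 2 + (-2 - m²) = -m²)
h = -32 (h = (-1*(-2)²)*(-2 + 10) = -1*4*8 = -4*8 = -32)
Z*h - 468 = -43*(-32) - 468 = 1376 - 468 = 908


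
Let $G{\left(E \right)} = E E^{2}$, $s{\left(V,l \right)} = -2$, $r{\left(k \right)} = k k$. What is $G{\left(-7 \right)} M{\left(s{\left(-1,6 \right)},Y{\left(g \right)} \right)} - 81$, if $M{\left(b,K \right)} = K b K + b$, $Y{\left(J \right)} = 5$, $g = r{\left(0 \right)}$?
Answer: $17755$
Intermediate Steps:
$r{\left(k \right)} = k^{2}$
$g = 0$ ($g = 0^{2} = 0$)
$G{\left(E \right)} = E^{3}$
$M{\left(b,K \right)} = b + b K^{2}$ ($M{\left(b,K \right)} = b K^{2} + b = b + b K^{2}$)
$G{\left(-7 \right)} M{\left(s{\left(-1,6 \right)},Y{\left(g \right)} \right)} - 81 = \left(-7\right)^{3} \left(- 2 \left(1 + 5^{2}\right)\right) - 81 = - 343 \left(- 2 \left(1 + 25\right)\right) - 81 = - 343 \left(\left(-2\right) 26\right) - 81 = \left(-343\right) \left(-52\right) - 81 = 17836 - 81 = 17755$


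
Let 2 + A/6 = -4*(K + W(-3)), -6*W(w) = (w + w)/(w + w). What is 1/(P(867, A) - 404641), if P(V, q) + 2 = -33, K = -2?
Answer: -1/404676 ≈ -2.4711e-6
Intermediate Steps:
W(w) = -⅙ (W(w) = -(w + w)/(6*(w + w)) = -2*w/(6*(2*w)) = -2*w*1/(2*w)/6 = -⅙*1 = -⅙)
A = 40 (A = -12 + 6*(-4*(-2 - ⅙)) = -12 + 6*(-4*(-13/6)) = -12 + 6*(26/3) = -12 + 52 = 40)
P(V, q) = -35 (P(V, q) = -2 - 33 = -35)
1/(P(867, A) - 404641) = 1/(-35 - 404641) = 1/(-404676) = -1/404676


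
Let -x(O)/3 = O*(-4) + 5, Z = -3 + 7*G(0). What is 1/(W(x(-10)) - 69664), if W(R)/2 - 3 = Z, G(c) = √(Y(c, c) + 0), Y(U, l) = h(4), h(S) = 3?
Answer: -2488/173324011 - √3/346648022 ≈ -1.4360e-5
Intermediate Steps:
Y(U, l) = 3
G(c) = √3 (G(c) = √(3 + 0) = √3)
Z = -3 + 7*√3 ≈ 9.1244
x(O) = -15 + 12*O (x(O) = -3*(O*(-4) + 5) = -3*(-4*O + 5) = -3*(5 - 4*O) = -15 + 12*O)
W(R) = 14*√3 (W(R) = 6 + 2*(-3 + 7*√3) = 6 + (-6 + 14*√3) = 14*√3)
1/(W(x(-10)) - 69664) = 1/(14*√3 - 69664) = 1/(-69664 + 14*√3)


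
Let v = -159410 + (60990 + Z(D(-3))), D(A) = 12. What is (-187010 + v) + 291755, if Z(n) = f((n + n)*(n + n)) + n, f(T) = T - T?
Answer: 6337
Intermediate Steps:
f(T) = 0
Z(n) = n (Z(n) = 0 + n = n)
v = -98408 (v = -159410 + (60990 + 12) = -159410 + 61002 = -98408)
(-187010 + v) + 291755 = (-187010 - 98408) + 291755 = -285418 + 291755 = 6337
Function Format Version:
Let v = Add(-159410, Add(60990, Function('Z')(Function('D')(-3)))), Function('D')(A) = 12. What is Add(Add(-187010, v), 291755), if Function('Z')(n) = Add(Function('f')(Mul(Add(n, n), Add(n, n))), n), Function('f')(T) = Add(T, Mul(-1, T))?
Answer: 6337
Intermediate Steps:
Function('f')(T) = 0
Function('Z')(n) = n (Function('Z')(n) = Add(0, n) = n)
v = -98408 (v = Add(-159410, Add(60990, 12)) = Add(-159410, 61002) = -98408)
Add(Add(-187010, v), 291755) = Add(Add(-187010, -98408), 291755) = Add(-285418, 291755) = 6337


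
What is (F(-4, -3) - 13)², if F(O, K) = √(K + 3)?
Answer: 169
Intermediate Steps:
F(O, K) = √(3 + K)
(F(-4, -3) - 13)² = (√(3 - 3) - 13)² = (√0 - 13)² = (0 - 13)² = (-13)² = 169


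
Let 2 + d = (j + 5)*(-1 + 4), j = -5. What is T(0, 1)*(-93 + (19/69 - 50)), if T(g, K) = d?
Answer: 19696/69 ≈ 285.45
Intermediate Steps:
d = -2 (d = -2 + (-5 + 5)*(-1 + 4) = -2 + 0*3 = -2 + 0 = -2)
T(g, K) = -2
T(0, 1)*(-93 + (19/69 - 50)) = -2*(-93 + (19/69 - 50)) = -2*(-93 - 3431/69) = -2*(-9848/69) = 19696/69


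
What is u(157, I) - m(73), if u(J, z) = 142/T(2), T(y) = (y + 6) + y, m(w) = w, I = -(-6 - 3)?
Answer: -294/5 ≈ -58.800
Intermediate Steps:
I = 9 (I = -1*(-9) = 9)
T(y) = 6 + 2*y (T(y) = (6 + y) + y = 6 + 2*y)
u(J, z) = 71/5 (u(J, z) = 142/(6 + 2*2) = 142/(6 + 4) = 142/10 = 142*(1/10) = 71/5)
u(157, I) - m(73) = 71/5 - 1*73 = 71/5 - 73 = -294/5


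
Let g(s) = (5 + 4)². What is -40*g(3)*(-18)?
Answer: 58320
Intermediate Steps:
g(s) = 81 (g(s) = 9² = 81)
-40*g(3)*(-18) = -40*81*(-18) = -3240*(-18) = 58320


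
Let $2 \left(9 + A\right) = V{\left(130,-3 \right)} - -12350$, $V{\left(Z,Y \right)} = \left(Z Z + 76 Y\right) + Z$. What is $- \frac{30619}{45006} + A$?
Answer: $\frac{655571783}{45006} \approx 14566.0$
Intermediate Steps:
$V{\left(Z,Y \right)} = Z + Z^{2} + 76 Y$ ($V{\left(Z,Y \right)} = \left(Z^{2} + 76 Y\right) + Z = Z + Z^{2} + 76 Y$)
$A = 14567$ ($A = -9 + \frac{\left(130 + 130^{2} + 76 \left(-3\right)\right) - -12350}{2} = -9 + \frac{\left(130 + 16900 - 228\right) + 12350}{2} = -9 + \frac{16802 + 12350}{2} = -9 + \frac{1}{2} \cdot 29152 = -9 + 14576 = 14567$)
$- \frac{30619}{45006} + A = - \frac{30619}{45006} + 14567 = \frac{655571783}{45006}$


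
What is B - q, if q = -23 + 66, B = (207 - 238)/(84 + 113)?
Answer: -8502/197 ≈ -43.157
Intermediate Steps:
B = -31/197 ≈ -0.15736
q = 43
B - q = -31/197 - 1*43 = -31/197 - 43 = -8502/197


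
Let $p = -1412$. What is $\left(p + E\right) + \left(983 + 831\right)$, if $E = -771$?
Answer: $-369$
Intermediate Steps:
$\left(p + E\right) + \left(983 + 831\right) = \left(-1412 - 771\right) + \left(983 + 831\right) = -2183 + 1814 = -369$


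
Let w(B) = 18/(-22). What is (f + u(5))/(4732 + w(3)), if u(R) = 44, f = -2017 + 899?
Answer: -11814/52043 ≈ -0.22700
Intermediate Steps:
f = -1118
w(B) = -9/11 (w(B) = 18*(-1/22) = -9/11)
(f + u(5))/(4732 + w(3)) = (-1118 + 44)/(4732 - 9/11) = -1074/52043/11 = -1074*11/52043 = -11814/52043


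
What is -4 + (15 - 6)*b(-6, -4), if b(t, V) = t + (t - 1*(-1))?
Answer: -103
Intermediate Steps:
b(t, V) = 1 + 2*t (b(t, V) = t + (t + 1) = t + (1 + t) = 1 + 2*t)
-4 + (15 - 6)*b(-6, -4) = -4 + (15 - 6)*(1 + 2*(-6)) = -4 + 9*(1 - 12) = -4 + 9*(-11) = -4 - 99 = -103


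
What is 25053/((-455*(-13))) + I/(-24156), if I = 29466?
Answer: 3419753/1133990 ≈ 3.0157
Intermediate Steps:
25053/((-455*(-13))) + I/(-24156) = 25053/((-455*(-13))) + 29466/(-24156) = 25053/5915 + 29466*(-1/24156) = 25053*(1/5915) - 1637/1342 = 3579/845 - 1637/1342 = 3419753/1133990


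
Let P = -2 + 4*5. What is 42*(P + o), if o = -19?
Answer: -42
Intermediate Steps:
P = 18 (P = -2 + 20 = 18)
42*(P + o) = 42*(18 - 19) = 42*(-1) = -42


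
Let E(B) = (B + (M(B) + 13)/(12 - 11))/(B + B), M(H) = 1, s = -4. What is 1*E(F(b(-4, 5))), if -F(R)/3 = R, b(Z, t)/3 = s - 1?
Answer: 59/90 ≈ 0.65556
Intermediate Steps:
b(Z, t) = -15 (b(Z, t) = 3*(-4 - 1) = 3*(-5) = -15)
F(R) = -3*R
E(B) = (14 + B)/(2*B) (E(B) = (B + (1 + 13)/(12 - 11))/(B + B) = (B + 14/1)/((2*B)) = (B + 14*1)*(1/(2*B)) = (B + 14)*(1/(2*B)) = (14 + B)*(1/(2*B)) = (14 + B)/(2*B))
1*E(F(b(-4, 5))) = 1*((14 - 3*(-15))/(2*((-3*(-15))))) = 1*((1/2)*(14 + 45)/45) = 1*((1/2)*(1/45)*59) = 1*(59/90) = 59/90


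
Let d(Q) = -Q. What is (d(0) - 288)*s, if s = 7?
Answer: -2016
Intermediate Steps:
(d(0) - 288)*s = (-1*0 - 288)*7 = (0 - 288)*7 = -288*7 = -2016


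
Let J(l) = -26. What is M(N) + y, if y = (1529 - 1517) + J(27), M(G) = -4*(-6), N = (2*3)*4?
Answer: 10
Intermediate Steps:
N = 24 (N = 6*4 = 24)
M(G) = 24
y = -14 (y = (1529 - 1517) - 26 = 12 - 26 = -14)
M(N) + y = 24 - 14 = 10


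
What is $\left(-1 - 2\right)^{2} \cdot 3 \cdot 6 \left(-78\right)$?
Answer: $-12636$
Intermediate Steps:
$\left(-1 - 2\right)^{2} \cdot 3 \cdot 6 \left(-78\right) = \left(-3\right)^{2} \cdot 3 \cdot 6 \left(-78\right) = 9 \cdot 3 \cdot 6 \left(-78\right) = 27 \cdot 6 \left(-78\right) = 162 \left(-78\right) = -12636$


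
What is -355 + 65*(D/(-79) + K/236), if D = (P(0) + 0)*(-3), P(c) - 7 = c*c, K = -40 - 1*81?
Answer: -6917815/18644 ≈ -371.05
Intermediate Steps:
K = -121 (K = -40 - 81 = -121)
P(c) = 7 + c² (P(c) = 7 + c*c = 7 + c²)
D = -21 (D = ((7 + 0²) + 0)*(-3) = ((7 + 0) + 0)*(-3) = (7 + 0)*(-3) = 7*(-3) = -21)
-355 + 65*(D/(-79) + K/236) = -355 + 65*(-21/(-79) - 121/236) = -355 + 65*(-21*(-1/79) - 121*1/236) = -355 + 65*(21/79 - 121/236) = -355 + 65*(-4603/18644) = -355 - 299195/18644 = -6917815/18644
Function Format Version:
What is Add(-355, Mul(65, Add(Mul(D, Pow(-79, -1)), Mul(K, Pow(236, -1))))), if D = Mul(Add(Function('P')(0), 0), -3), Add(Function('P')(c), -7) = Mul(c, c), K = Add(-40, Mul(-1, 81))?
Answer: Rational(-6917815, 18644) ≈ -371.05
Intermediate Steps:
K = -121 (K = Add(-40, -81) = -121)
Function('P')(c) = Add(7, Pow(c, 2)) (Function('P')(c) = Add(7, Mul(c, c)) = Add(7, Pow(c, 2)))
D = -21 (D = Mul(Add(Add(7, Pow(0, 2)), 0), -3) = Mul(Add(Add(7, 0), 0), -3) = Mul(Add(7, 0), -3) = Mul(7, -3) = -21)
Add(-355, Mul(65, Add(Mul(D, Pow(-79, -1)), Mul(K, Pow(236, -1))))) = Add(-355, Mul(65, Add(Mul(-21, Pow(-79, -1)), Mul(-121, Pow(236, -1))))) = Add(-355, Mul(65, Add(Mul(-21, Rational(-1, 79)), Mul(-121, Rational(1, 236))))) = Add(-355, Mul(65, Add(Rational(21, 79), Rational(-121, 236)))) = Add(-355, Mul(65, Rational(-4603, 18644))) = Add(-355, Rational(-299195, 18644)) = Rational(-6917815, 18644)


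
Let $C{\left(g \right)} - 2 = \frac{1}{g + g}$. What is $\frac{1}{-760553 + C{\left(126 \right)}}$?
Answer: $- \frac{252}{191658851} \approx -1.3148 \cdot 10^{-6}$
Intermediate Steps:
$C{\left(g \right)} = 2 + \frac{1}{2 g}$ ($C{\left(g \right)} = 2 + \frac{1}{g + g} = 2 + \frac{1}{2 g}$)
$\frac{1}{-760553 + C{\left(126 \right)}} = \frac{1}{-760553 + \left(2 + \frac{1}{2 \cdot 126}\right)} = \frac{1}{-760553 + \left(2 + \frac{1}{2} \cdot \frac{1}{126}\right)} = \frac{1}{-760553 + \left(2 + \frac{1}{252}\right)} = \frac{1}{-760553 + \frac{505}{252}} = \frac{1}{- \frac{191658851}{252}} = - \frac{252}{191658851}$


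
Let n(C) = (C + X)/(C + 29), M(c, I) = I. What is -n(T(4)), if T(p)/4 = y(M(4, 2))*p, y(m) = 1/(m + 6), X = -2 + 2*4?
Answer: -8/31 ≈ -0.25806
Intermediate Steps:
X = 6 (X = -2 + 8 = 6)
y(m) = 1/(6 + m)
T(p) = p/2 (T(p) = 4*(p/(6 + 2)) = 4*(p/8) = p/2)
n(C) = (6 + C)/(29 + C) (n(C) = (C + 6)/(C + 29) = (6 + C)/(29 + C))
-n(T(4)) = -(6 + (1/2)*4)/(29 + (1/2)*4) = -(6 + 2)/(29 + 2) = -8/31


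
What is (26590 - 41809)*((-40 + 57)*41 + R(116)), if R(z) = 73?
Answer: -11718630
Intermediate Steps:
(26590 - 41809)*((-40 + 57)*41 + R(116)) = (26590 - 41809)*((-40 + 57)*41 + 73) = -15219*(17*41 + 73) = -15219*(697 + 73) = -15219*770 = -11718630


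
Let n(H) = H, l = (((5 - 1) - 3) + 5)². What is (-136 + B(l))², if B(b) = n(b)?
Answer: 10000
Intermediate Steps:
l = 36 (l = ((4 - 3) + 5)² = (1 + 5)² = 6² = 36)
B(b) = b
(-136 + B(l))² = (-136 + 36)² = (-100)² = 10000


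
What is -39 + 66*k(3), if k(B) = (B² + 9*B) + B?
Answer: 2535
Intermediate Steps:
k(B) = B² + 10*B
-39 + 66*k(3) = -39 + 66*(3*(10 + 3)) = -39 + 66*(3*13) = -39 + 66*39 = -39 + 2574 = 2535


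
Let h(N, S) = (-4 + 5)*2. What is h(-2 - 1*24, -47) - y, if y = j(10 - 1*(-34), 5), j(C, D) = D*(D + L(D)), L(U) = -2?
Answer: -13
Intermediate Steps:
h(N, S) = 2 (h(N, S) = 1*2 = 2)
j(C, D) = D*(-2 + D) (j(C, D) = D*(D - 2) = D*(-2 + D))
y = 15 (y = 5*(-2 + 5) = 5*3 = 15)
h(-2 - 1*24, -47) - y = 2 - 1*15 = 2 - 15 = -13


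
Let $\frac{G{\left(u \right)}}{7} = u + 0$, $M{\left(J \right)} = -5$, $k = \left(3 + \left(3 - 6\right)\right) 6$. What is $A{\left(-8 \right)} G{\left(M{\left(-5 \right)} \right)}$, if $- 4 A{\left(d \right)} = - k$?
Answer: $0$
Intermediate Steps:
$k = 0$ ($k = \left(3 + \left(3 - 6\right)\right) 6 = \left(3 - 3\right) 6 = 0 \cdot 6 = 0$)
$A{\left(d \right)} = 0$ ($A{\left(d \right)} = - \frac{\left(-1\right) 0}{4} = \left(- \frac{1}{4}\right) 0 = 0$)
$G{\left(u \right)} = 7 u$ ($G{\left(u \right)} = 7 \left(u + 0\right) = 7 u$)
$A{\left(-8 \right)} G{\left(M{\left(-5 \right)} \right)} = 0 \cdot 7 \left(-5\right) = 0 \left(-35\right) = 0$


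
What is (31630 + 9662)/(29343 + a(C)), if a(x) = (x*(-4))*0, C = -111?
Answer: 13764/9781 ≈ 1.4072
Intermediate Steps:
a(x) = 0 (a(x) = -4*x*0 = 0)
(31630 + 9662)/(29343 + a(C)) = (31630 + 9662)/(29343 + 0) = 41292/29343 = 41292*(1/29343) = 13764/9781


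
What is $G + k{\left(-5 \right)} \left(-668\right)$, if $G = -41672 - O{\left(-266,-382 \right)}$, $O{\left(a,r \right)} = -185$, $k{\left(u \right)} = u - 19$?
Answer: $-25455$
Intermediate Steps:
$k{\left(u \right)} = -19 + u$
$G = -41487$ ($G = -41672 - -185 = -41672 + 185 = -41487$)
$G + k{\left(-5 \right)} \left(-668\right) = -41487 + \left(-19 - 5\right) \left(-668\right) = -41487 - -16032 = -41487 + 16032 = -25455$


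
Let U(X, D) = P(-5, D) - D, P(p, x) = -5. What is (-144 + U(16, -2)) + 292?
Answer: 145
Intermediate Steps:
U(X, D) = -5 - D
(-144 + U(16, -2)) + 292 = (-144 + (-5 - 1*(-2))) + 292 = (-144 + (-5 + 2)) + 292 = (-144 - 3) + 292 = -147 + 292 = 145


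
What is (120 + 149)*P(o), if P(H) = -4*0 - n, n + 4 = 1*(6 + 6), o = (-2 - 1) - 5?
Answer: -2152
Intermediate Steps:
o = -8 (o = -3 - 5 = -8)
n = 8 (n = -4 + 1*(6 + 6) = -4 + 1*12 = -4 + 12 = 8)
P(H) = -8 (P(H) = -4*0 - 1*8 = 0 - 8 = -8)
(120 + 149)*P(o) = (120 + 149)*(-8) = 269*(-8) = -2152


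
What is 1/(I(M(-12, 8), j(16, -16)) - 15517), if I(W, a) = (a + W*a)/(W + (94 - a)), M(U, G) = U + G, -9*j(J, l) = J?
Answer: -413/6408497 ≈ -6.4446e-5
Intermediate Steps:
j(J, l) = -J/9
M(U, G) = G + U
I(W, a) = (a + W*a)/(94 + W - a)
1/(I(M(-12, 8), j(16, -16)) - 15517) = 1/((-1/9*16)*(1 + (8 - 12))/(94 + (8 - 12) - (-1)*16/9) - 15517) = 1/(-16*(1 - 4)/(9*(94 - 4 - 1*(-16/9))) - 15517) = 1/(-16/9*(-3)/(94 - 4 + 16/9) - 15517) = 1/(-16/9*(-3)/826/9 - 15517) = 1/(-16/9*9/826*(-3) - 15517) = 1/(24/413 - 15517) = 1/(-6408497/413) = -413/6408497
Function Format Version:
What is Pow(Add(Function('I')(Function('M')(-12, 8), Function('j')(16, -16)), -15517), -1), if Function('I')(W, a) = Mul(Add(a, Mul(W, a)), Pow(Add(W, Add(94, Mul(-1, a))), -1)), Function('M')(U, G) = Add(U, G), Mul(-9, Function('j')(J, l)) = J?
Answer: Rational(-413, 6408497) ≈ -6.4446e-5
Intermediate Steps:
Function('j')(J, l) = Mul(Rational(-1, 9), J)
Function('M')(U, G) = Add(G, U)
Function('I')(W, a) = Mul(Pow(Add(94, W, Mul(-1, a)), -1), Add(a, Mul(W, a))) (Function('I')(W, a) = Mul(Add(a, Mul(W, a)), Pow(Add(94, W, Mul(-1, a)), -1)) = Mul(Pow(Add(94, W, Mul(-1, a)), -1), Add(a, Mul(W, a))))
Pow(Add(Function('I')(Function('M')(-12, 8), Function('j')(16, -16)), -15517), -1) = Pow(Add(Mul(Mul(Rational(-1, 9), 16), Pow(Add(94, Add(8, -12), Mul(-1, Mul(Rational(-1, 9), 16))), -1), Add(1, Add(8, -12))), -15517), -1) = Pow(Add(Mul(Rational(-16, 9), Pow(Add(94, -4, Mul(-1, Rational(-16, 9))), -1), Add(1, -4)), -15517), -1) = Pow(Add(Mul(Rational(-16, 9), Pow(Add(94, -4, Rational(16, 9)), -1), -3), -15517), -1) = Pow(Add(Mul(Rational(-16, 9), Pow(Rational(826, 9), -1), -3), -15517), -1) = Pow(Add(Mul(Rational(-16, 9), Rational(9, 826), -3), -15517), -1) = Pow(Add(Rational(24, 413), -15517), -1) = Pow(Rational(-6408497, 413), -1) = Rational(-413, 6408497)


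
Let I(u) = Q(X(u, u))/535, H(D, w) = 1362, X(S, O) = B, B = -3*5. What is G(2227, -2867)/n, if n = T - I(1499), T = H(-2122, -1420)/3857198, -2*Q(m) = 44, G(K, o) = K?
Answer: 2297819635555/42793513 ≈ 53696.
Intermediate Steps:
B = -15
X(S, O) = -15
Q(m) = -22 (Q(m) = -½*44 = -22)
I(u) = -22/535
T = 681/1928599 (T = 1362/3857198 = 1362*(1/3857198) = 681/1928599 ≈ 0.00035311)
n = 42793513/1031800465 (n = 681/1928599 - 1*(-22/535) = 681/1928599 + 22/535 = 42793513/1031800465 ≈ 0.041475)
G(2227, -2867)/n = 2227/(42793513/1031800465) = 2227*(1031800465/42793513) = 2297819635555/42793513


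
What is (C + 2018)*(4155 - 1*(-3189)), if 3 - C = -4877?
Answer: 50658912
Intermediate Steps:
C = 4880 (C = 3 - 1*(-4877) = 3 + 4877 = 4880)
(C + 2018)*(4155 - 1*(-3189)) = (4880 + 2018)*(4155 - 1*(-3189)) = 6898*(4155 + 3189) = 6898*7344 = 50658912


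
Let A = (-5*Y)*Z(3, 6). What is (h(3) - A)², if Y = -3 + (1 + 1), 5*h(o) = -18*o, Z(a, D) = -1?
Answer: 841/25 ≈ 33.640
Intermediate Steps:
h(o) = -18*o/5 (h(o) = (-18*o)/5 = -18*o/5)
Y = -1 (Y = -3 + 2 = -1)
A = -5 (A = -5*(-1)*(-1) = 5*(-1) = -5)
(h(3) - A)² = (-18/5*3 - 1*(-5))² = (-54/5 + 5)² = (-29/5)² = 841/25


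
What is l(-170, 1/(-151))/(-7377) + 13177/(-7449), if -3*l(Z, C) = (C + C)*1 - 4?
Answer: -4893240259/2765880741 ≈ -1.7691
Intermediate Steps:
l(Z, C) = 4/3 - 2*C/3 (l(Z, C) = -((C + C)*1 - 4)/3 = -((2*C)*1 - 4)/3 = -(2*C - 4)/3 = -(-4 + 2*C)/3 = 4/3 - 2*C/3)
l(-170, 1/(-151))/(-7377) + 13177/(-7449) = (4/3 - ⅔/(-151))/(-7377) + 13177/(-7449) = (4/3 - ⅔*(-1/151))*(-1/7377) + 13177*(-1/7449) = (4/3 + 2/453)*(-1/7377) - 13177/7449 = (202/151)*(-1/7377) - 13177/7449 = -202/1113927 - 13177/7449 = -4893240259/2765880741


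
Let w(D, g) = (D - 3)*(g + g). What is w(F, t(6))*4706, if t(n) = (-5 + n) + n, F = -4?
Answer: -461188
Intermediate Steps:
t(n) = -5 + 2*n
w(D, g) = 2*g*(-3 + D) (w(D, g) = (-3 + D)*(2*g) = 2*g*(-3 + D))
w(F, t(6))*4706 = (2*(-5 + 2*6)*(-3 - 4))*4706 = (2*(-5 + 12)*(-7))*4706 = (2*7*(-7))*4706 = -98*4706 = -461188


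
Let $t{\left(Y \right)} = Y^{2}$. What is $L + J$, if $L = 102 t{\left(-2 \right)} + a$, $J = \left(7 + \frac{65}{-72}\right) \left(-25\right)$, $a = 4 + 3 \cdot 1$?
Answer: $\frac{18905}{72} \approx 262.57$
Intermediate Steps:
$a = 7$ ($a = 4 + 3 = 7$)
$J = - \frac{10975}{72}$ ($J = \left(7 + 65 \left(- \frac{1}{72}\right)\right) \left(-25\right) = \left(7 - \frac{65}{72}\right) \left(-25\right) = \frac{439}{72} \left(-25\right) = - \frac{10975}{72} \approx -152.43$)
$L = 415$ ($L = 102 \left(-2\right)^{2} + 7 = 102 \cdot 4 + 7 = 408 + 7 = 415$)
$L + J = 415 - \frac{10975}{72} = \frac{18905}{72}$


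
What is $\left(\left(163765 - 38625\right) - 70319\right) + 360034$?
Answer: $414855$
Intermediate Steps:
$\left(\left(163765 - 38625\right) - 70319\right) + 360034 = \left(125140 - 70319\right) + 360034 = 54821 + 360034 = 414855$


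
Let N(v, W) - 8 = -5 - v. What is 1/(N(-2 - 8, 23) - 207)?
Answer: -1/194 ≈ -0.0051546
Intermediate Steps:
N(v, W) = 3 - v (N(v, W) = 8 + (-5 - v) = 3 - v)
1/(N(-2 - 8, 23) - 207) = 1/((3 - (-2 - 8)) - 207) = 1/((3 - 1*(-10)) - 207) = 1/((3 + 10) - 207) = 1/(13 - 207) = 1/(-194) = -1/194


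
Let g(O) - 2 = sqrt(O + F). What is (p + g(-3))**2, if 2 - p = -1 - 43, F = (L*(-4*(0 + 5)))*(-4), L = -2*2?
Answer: (48 + I*sqrt(323))**2 ≈ 1981.0 + 1725.3*I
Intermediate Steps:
L = -4
F = -320 (F = -(-16)*(0 + 5)*(-4) = -(-16)*5*(-4) = -4*(-20)*(-4) = 80*(-4) = -320)
p = 46 (p = 2 - (-1 - 43) = 2 - 1*(-44) = 2 + 44 = 46)
g(O) = 2 + sqrt(-320 + O) (g(O) = 2 + sqrt(O - 320) = 2 + sqrt(-320 + O))
(p + g(-3))**2 = (46 + (2 + sqrt(-320 - 3)))**2 = (46 + (2 + sqrt(-323)))**2 = (46 + (2 + I*sqrt(323)))**2 = (48 + I*sqrt(323))**2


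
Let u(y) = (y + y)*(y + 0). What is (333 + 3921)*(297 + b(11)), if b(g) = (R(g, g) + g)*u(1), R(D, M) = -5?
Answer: 1314486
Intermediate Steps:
u(y) = 2*y² (u(y) = (2*y)*y = 2*y²)
b(g) = -10 + 2*g (b(g) = (-5 + g)*(2*1²) = (-5 + g)*(2*1) = (-5 + g)*2 = -10 + 2*g)
(333 + 3921)*(297 + b(11)) = (333 + 3921)*(297 + (-10 + 2*11)) = 4254*(297 + (-10 + 22)) = 4254*(297 + 12) = 4254*309 = 1314486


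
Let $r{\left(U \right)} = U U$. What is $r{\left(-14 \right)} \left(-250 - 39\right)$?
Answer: $-56644$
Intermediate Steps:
$r{\left(U \right)} = U^{2}$
$r{\left(-14 \right)} \left(-250 - 39\right) = \left(-14\right)^{2} \left(-250 - 39\right) = 196 \left(-289\right) = -56644$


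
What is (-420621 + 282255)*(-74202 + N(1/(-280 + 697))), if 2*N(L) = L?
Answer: 1427117693487/139 ≈ 1.0267e+10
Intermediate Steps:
N(L) = L/2
(-420621 + 282255)*(-74202 + N(1/(-280 + 697))) = (-420621 + 282255)*(-74202 + 1/(2*(-280 + 697))) = -138366*(-74202 + (½)/417) = -138366*(-74202 + (½)*(1/417)) = -138366*(-74202 + 1/834) = -138366*(-61884467/834) = 1427117693487/139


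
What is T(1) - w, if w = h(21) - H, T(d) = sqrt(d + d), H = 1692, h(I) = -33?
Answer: 1725 + sqrt(2) ≈ 1726.4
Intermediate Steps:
T(d) = sqrt(2)*sqrt(d) (T(d) = sqrt(2*d) = sqrt(2)*sqrt(d))
w = -1725 (w = -33 - 1*1692 = -33 - 1692 = -1725)
T(1) - w = sqrt(2)*sqrt(1) - 1*(-1725) = sqrt(2)*1 + 1725 = sqrt(2) + 1725 = 1725 + sqrt(2)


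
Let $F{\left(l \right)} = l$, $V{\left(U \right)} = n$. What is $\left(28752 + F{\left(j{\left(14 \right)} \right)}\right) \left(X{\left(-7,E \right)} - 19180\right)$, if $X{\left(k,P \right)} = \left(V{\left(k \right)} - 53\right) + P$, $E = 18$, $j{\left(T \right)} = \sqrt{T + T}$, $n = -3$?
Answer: $-552555936 - 38436 \sqrt{7} \approx -5.5266 \cdot 10^{8}$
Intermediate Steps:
$j{\left(T \right)} = \sqrt{2} \sqrt{T}$ ($j{\left(T \right)} = \sqrt{2 T} = \sqrt{2} \sqrt{T}$)
$V{\left(U \right)} = -3$
$X{\left(k,P \right)} = -56 + P$ ($X{\left(k,P \right)} = \left(-3 - 53\right) + P = -56 + P$)
$\left(28752 + F{\left(j{\left(14 \right)} \right)}\right) \left(X{\left(-7,E \right)} - 19180\right) = \left(28752 + \sqrt{2} \sqrt{14}\right) \left(\left(-56 + 18\right) - 19180\right) = \left(28752 + 2 \sqrt{7}\right) \left(-38 - 19180\right) = \left(28752 + 2 \sqrt{7}\right) \left(-19218\right) = -552555936 - 38436 \sqrt{7}$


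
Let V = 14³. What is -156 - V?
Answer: -2900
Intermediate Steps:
V = 2744
-156 - V = -156 - 1*2744 = -156 - 2744 = -2900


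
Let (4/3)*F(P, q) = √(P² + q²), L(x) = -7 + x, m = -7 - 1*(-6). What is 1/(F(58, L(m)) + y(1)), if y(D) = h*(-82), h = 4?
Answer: -1312/422623 - 6*√857/422623 ≈ -0.0035200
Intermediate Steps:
m = -1 (m = -7 + 6 = -1)
y(D) = -328 (y(D) = 4*(-82) = -328)
F(P, q) = 3*√(P² + q²)/4
1/(F(58, L(m)) + y(1)) = 1/(3*√(58² + (-7 - 1)²)/4 - 328) = 1/(3*√(3364 + (-8)²)/4 - 328) = 1/(3*√(3364 + 64)/4 - 328) = 1/(3*√3428/4 - 328) = 1/(3*(2*√857)/4 - 328) = 1/(3*√857/2 - 328) = 1/(-328 + 3*√857/2)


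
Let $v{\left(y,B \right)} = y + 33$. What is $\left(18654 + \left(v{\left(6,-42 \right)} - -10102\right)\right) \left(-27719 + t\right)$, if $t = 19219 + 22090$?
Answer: $391324050$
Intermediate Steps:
$t = 41309$
$v{\left(y,B \right)} = 33 + y$
$\left(18654 + \left(v{\left(6,-42 \right)} - -10102\right)\right) \left(-27719 + t\right) = \left(18654 + \left(\left(33 + 6\right) - -10102\right)\right) \left(-27719 + 41309\right) = \left(18654 + \left(39 + 10102\right)\right) 13590 = \left(18654 + 10141\right) 13590 = 28795 \cdot 13590 = 391324050$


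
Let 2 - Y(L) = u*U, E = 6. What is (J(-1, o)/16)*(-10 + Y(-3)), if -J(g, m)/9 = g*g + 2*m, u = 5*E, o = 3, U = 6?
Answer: 2961/4 ≈ 740.25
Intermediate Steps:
u = 30 (u = 5*6 = 30)
J(g, m) = -18*m - 9*g² (J(g, m) = -9*(g*g + 2*m) = -9*(g² + 2*m) = -18*m - 9*g²)
Y(L) = -178 (Y(L) = 2 - 30*6 = 2 - 1*180 = 2 - 180 = -178)
(J(-1, o)/16)*(-10 + Y(-3)) = ((-18*3 - 9*(-1)²)/16)*(-10 - 178) = ((-54 - 9*1)*(1/16))*(-188) = ((-54 - 9)*(1/16))*(-188) = -63*1/16*(-188) = -63/16*(-188) = 2961/4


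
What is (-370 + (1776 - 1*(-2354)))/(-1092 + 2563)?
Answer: 3760/1471 ≈ 2.5561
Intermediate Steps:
(-370 + (1776 - 1*(-2354)))/(-1092 + 2563) = (-370 + (1776 + 2354))/1471 = (-370 + 4130)*(1/1471) = 3760*(1/1471) = 3760/1471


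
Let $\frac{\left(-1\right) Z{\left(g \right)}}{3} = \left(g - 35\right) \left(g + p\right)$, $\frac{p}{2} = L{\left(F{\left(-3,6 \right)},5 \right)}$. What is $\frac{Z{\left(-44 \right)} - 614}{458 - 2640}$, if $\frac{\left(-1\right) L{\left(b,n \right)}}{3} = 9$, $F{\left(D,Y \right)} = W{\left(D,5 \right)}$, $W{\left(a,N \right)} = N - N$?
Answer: $\frac{11920}{1091} \approx 10.926$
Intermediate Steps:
$W{\left(a,N \right)} = 0$
$F{\left(D,Y \right)} = 0$
$L{\left(b,n \right)} = -27$ ($L{\left(b,n \right)} = \left(-3\right) 9 = -27$)
$p = -54$ ($p = 2 \left(-27\right) = -54$)
$Z{\left(g \right)} = - 3 \left(-54 + g\right) \left(-35 + g\right)$ ($Z{\left(g \right)} = - 3 \left(g - 35\right) \left(g - 54\right) = - 3 \left(-35 + g\right) \left(-54 + g\right) = - 3 \left(-54 + g\right) \left(-35 + g\right)$)
$\frac{Z{\left(-44 \right)} - 614}{458 - 2640} = \frac{\left(-5670 - 3 \left(-44\right)^{2} + 267 \left(-44\right)\right) - 614}{458 - 2640} = \frac{\left(-5670 - 5808 - 11748\right) - 614}{-2182} = \left(\left(-5670 - 5808 - 11748\right) - 614\right) \left(- \frac{1}{2182}\right) = \left(-23226 - 614\right) \left(- \frac{1}{2182}\right) = \left(-23840\right) \left(- \frac{1}{2182}\right) = \frac{11920}{1091}$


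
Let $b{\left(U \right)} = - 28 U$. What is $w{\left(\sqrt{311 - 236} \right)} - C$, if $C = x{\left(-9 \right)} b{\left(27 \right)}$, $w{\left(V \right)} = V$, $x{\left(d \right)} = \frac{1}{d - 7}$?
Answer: $- \frac{189}{4} + 5 \sqrt{3} \approx -38.59$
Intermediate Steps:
$x{\left(d \right)} = \frac{1}{-7 + d}$
$C = \frac{189}{4}$ ($C = \frac{\left(-28\right) 27}{-7 - 9} = \frac{1}{-16} \left(-756\right) = \left(- \frac{1}{16}\right) \left(-756\right) = \frac{189}{4} \approx 47.25$)
$w{\left(\sqrt{311 - 236} \right)} - C = \sqrt{311 - 236} - \frac{189}{4} = \sqrt{75} - \frac{189}{4} = 5 \sqrt{3} - \frac{189}{4} = - \frac{189}{4} + 5 \sqrt{3}$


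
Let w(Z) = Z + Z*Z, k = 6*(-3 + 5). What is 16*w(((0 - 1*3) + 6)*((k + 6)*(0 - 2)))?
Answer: 184896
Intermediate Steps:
k = 12 (k = 6*2 = 12)
w(Z) = Z + Z²
16*w(((0 - 1*3) + 6)*((k + 6)*(0 - 2))) = 16*((((0 - 1*3) + 6)*((12 + 6)*(0 - 2)))*(1 + ((0 - 1*3) + 6)*((12 + 6)*(0 - 2)))) = 16*((((0 - 3) + 6)*(18*(-2)))*(1 + ((0 - 3) + 6)*(18*(-2)))) = 16*(((-3 + 6)*(-36))*(1 + (-3 + 6)*(-36))) = 16*((3*(-36))*(1 + 3*(-36))) = 16*(-108*(1 - 108)) = 16*(-108*(-107)) = 16*11556 = 184896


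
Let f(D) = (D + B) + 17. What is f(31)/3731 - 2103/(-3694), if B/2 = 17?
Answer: 198761/336154 ≈ 0.59128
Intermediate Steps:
B = 34 (B = 2*17 = 34)
f(D) = 51 + D (f(D) = (D + 34) + 17 = (34 + D) + 17 = 51 + D)
f(31)/3731 - 2103/(-3694) = (51 + 31)/3731 - 2103/(-3694) = 82*(1/3731) - 2103*(-1/3694) = 2/91 + 2103/3694 = 198761/336154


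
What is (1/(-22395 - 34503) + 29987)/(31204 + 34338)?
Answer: 1706200325/3729208716 ≈ 0.45752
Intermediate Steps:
(1/(-22395 - 34503) + 29987)/(31204 + 34338) = (1/(-56898) + 29987)/65542 = (-1/56898 + 29987)*(1/65542) = (1706200325/56898)*(1/65542) = 1706200325/3729208716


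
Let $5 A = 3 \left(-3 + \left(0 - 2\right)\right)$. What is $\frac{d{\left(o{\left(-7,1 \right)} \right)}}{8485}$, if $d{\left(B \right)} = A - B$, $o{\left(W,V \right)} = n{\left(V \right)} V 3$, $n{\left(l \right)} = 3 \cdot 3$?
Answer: $- \frac{6}{1697} \approx -0.0035357$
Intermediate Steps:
$n{\left(l \right)} = 9$
$A = -3$ ($A = \frac{3 \left(-3 + \left(0 - 2\right)\right)}{5} = \frac{3 \left(-3 - 2\right)}{5} = \frac{3 \left(-5\right)}{5} = \frac{1}{5} \left(-15\right) = -3$)
$o{\left(W,V \right)} = 27 V$ ($o{\left(W,V \right)} = 9 V 3 = 27 V$)
$d{\left(B \right)} = -3 - B$
$\frac{d{\left(o{\left(-7,1 \right)} \right)}}{8485} = \frac{-3 - 27 \cdot 1}{8485} = \left(-3 - 27\right) \frac{1}{8485} = \left(-30\right) \frac{1}{8485} = - \frac{6}{1697}$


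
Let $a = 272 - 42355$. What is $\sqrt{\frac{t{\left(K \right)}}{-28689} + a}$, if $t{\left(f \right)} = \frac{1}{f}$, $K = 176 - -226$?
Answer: $\frac{5 i \sqrt{24877520979183934}}{3844326} \approx 205.14 i$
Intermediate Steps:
$K = 402$ ($K = 176 + 226 = 402$)
$a = -42083$ ($a = 272 - 42355 = -42083$)
$\sqrt{\frac{t{\left(K \right)}}{-28689} + a} = \sqrt{\frac{1}{402 \left(-28689\right)} - 42083} = \sqrt{\frac{1}{402} \left(- \frac{1}{28689}\right) - 42083} = \sqrt{- \frac{1}{11532978} - 42083} = \sqrt{- \frac{485342313175}{11532978}} = \frac{5 i \sqrt{24877520979183934}}{3844326}$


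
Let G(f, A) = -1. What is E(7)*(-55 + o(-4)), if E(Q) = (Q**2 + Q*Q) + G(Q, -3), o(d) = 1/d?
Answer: -21437/4 ≈ -5359.3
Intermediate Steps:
E(Q) = -1 + 2*Q**2 (E(Q) = (Q**2 + Q*Q) - 1 = (Q**2 + Q**2) - 1 = 2*Q**2 - 1 = -1 + 2*Q**2)
E(7)*(-55 + o(-4)) = (-1 + 2*7**2)*(-55 + 1/(-4)) = (-1 + 2*49)*(-55 - 1/4) = (-1 + 98)*(-221/4) = 97*(-221/4) = -21437/4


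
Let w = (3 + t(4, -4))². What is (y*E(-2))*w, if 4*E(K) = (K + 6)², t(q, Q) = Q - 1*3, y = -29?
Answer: -1856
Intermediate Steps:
t(q, Q) = -3 + Q (t(q, Q) = Q - 3 = -3 + Q)
E(K) = (6 + K)²/4 (E(K) = (K + 6)²/4 = (6 + K)²/4)
w = 16 (w = (3 + (-3 - 4))² = (3 - 7)² = (-4)² = 16)
(y*E(-2))*w = -29*(6 - 2)²/4*16 = -29*4²/4*16 = -29*16/4*16 = -29*4*16 = -116*16 = -1856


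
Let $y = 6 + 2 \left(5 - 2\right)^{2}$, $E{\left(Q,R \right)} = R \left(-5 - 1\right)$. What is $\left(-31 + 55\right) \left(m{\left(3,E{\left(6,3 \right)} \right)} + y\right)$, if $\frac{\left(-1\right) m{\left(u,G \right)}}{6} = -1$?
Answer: $720$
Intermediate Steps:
$E{\left(Q,R \right)} = - 6 R$ ($E{\left(Q,R \right)} = R \left(-6\right) = - 6 R$)
$y = 24$ ($y = 6 + 2 \cdot 3^{2} = 6 + 2 \cdot 9 = 6 + 18 = 24$)
$m{\left(u,G \right)} = 6$ ($m{\left(u,G \right)} = \left(-6\right) \left(-1\right) = 6$)
$\left(-31 + 55\right) \left(m{\left(3,E{\left(6,3 \right)} \right)} + y\right) = \left(-31 + 55\right) \left(6 + 24\right) = 24 \cdot 30 = 720$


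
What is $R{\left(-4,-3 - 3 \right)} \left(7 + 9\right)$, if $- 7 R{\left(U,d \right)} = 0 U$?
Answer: $0$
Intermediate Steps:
$R{\left(U,d \right)} = 0$ ($R{\left(U,d \right)} = - \frac{0 U}{7} = \left(- \frac{1}{7}\right) 0 = 0$)
$R{\left(-4,-3 - 3 \right)} \left(7 + 9\right) = 0 \left(7 + 9\right) = 0 \cdot 16 = 0$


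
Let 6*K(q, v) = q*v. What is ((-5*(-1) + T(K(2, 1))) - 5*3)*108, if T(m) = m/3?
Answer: -1068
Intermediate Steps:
K(q, v) = q*v/6 (K(q, v) = (q*v)/6 = q*v/6)
T(m) = m/3 (T(m) = m*(⅓) = m/3)
((-5*(-1) + T(K(2, 1))) - 5*3)*108 = ((-5*(-1) + ((⅙)*2*1)/3) - 5*3)*108 = ((5 + (⅓)*(⅓)) - 15)*108 = ((5 + ⅑) - 15)*108 = (46/9 - 15)*108 = -89/9*108 = -1068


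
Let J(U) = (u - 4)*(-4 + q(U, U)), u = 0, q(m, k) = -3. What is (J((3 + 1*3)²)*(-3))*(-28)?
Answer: 2352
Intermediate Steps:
J(U) = 28 (J(U) = (0 - 4)*(-4 - 3) = -4*(-7) = 28)
(J((3 + 1*3)²)*(-3))*(-28) = (28*(-3))*(-28) = -84*(-28) = 2352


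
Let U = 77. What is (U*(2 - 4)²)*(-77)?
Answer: -23716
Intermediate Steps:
(U*(2 - 4)²)*(-77) = (77*(2 - 4)²)*(-77) = (77*(-2)²)*(-77) = (77*4)*(-77) = 308*(-77) = -23716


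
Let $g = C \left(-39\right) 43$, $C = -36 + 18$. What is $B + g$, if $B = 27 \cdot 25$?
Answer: $30861$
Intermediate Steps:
$C = -18$
$g = 30186$ ($g = \left(-18\right) \left(-39\right) 43 = 702 \cdot 43 = 30186$)
$B = 675$
$B + g = 675 + 30186 = 30861$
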